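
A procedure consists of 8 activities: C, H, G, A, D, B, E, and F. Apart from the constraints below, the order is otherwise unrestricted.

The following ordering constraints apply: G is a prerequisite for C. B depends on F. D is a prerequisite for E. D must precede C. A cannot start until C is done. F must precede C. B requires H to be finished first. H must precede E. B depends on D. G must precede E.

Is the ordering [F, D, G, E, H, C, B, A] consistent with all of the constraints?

No

Here H comes after E.
But one of the constraints requires H before E, so this ordering violates it.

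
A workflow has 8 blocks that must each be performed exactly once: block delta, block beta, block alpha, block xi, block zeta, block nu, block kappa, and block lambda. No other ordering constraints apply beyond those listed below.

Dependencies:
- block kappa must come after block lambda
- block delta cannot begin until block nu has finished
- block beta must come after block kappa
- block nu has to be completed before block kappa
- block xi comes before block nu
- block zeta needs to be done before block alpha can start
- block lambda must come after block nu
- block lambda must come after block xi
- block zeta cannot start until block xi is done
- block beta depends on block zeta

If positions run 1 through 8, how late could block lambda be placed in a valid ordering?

6

The blocks that are forced after block lambda, directly or by a chain of constraints, are block beta, block kappa. That's 2 blocks.
So at least 2 blocks follow block lambda, putting block lambda no later than position 6. That position is achievable by scheduling everything else first.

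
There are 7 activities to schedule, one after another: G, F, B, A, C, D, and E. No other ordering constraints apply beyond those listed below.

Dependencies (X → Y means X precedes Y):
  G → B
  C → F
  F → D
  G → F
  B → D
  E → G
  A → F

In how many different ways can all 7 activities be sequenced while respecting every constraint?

32

3 activities have no prerequisites (A, C, E), so any of them could come first.
Enumerating by repeatedly choosing an available activity (one whose prerequisites are all placed) gives 32 distinct complete orderings.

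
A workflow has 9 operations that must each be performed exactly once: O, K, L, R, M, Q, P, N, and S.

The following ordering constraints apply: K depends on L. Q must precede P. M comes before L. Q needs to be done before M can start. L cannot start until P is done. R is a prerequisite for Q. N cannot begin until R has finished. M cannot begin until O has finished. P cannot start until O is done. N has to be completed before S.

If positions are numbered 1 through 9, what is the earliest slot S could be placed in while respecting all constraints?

Working backwards through the constraints from S, its full set of required predecessors is R, N — 2 of them.
So at minimum 2 operations come before S, putting S no earlier than position 3. That position is achievable by scheduling exactly those predecessors first.

3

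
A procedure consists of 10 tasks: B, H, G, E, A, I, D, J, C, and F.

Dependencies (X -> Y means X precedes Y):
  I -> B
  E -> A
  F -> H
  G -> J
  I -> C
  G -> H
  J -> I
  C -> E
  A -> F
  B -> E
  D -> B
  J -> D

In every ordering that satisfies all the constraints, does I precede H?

Chaining the stated constraints: I → C → E → A → F → H.
That forces I before H in every valid schedule.

Yes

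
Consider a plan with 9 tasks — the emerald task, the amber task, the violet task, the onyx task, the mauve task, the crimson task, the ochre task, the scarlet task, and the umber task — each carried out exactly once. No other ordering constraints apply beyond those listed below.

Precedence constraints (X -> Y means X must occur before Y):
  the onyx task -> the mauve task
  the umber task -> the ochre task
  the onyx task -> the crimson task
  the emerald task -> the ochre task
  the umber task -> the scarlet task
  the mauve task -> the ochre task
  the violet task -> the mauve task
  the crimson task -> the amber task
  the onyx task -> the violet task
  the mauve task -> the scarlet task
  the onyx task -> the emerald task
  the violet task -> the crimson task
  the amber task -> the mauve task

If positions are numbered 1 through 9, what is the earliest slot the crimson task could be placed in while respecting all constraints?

The tasks that are forced before the crimson task, directly or transitively, are the violet task, the onyx task. That's 2 tasks.
So at minimum 2 tasks come before the crimson task, putting the crimson task no earlier than position 3. That position is achievable by scheduling exactly those predecessors first.

3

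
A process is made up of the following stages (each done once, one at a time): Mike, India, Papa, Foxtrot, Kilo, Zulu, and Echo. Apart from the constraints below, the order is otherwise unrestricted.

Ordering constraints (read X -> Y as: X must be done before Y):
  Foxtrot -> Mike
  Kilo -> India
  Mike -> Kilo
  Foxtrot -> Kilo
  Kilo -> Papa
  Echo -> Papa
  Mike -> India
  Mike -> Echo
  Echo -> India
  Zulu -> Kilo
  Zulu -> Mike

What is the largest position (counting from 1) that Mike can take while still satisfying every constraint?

Following every chain forward from Mike, the stages that must come later are India, Papa, Kilo, Echo — 4 of them.
So at least 4 stages follow Mike, putting Mike no later than position 3. That position is achievable by scheduling everything else first.

3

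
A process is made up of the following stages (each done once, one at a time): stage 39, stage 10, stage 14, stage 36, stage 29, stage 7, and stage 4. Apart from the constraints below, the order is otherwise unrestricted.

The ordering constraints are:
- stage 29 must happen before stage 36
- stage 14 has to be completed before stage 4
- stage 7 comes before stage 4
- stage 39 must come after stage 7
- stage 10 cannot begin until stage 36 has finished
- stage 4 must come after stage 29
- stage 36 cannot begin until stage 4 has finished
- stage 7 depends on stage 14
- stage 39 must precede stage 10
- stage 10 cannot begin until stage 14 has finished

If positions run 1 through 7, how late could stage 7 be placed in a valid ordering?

The stages that are forced after stage 7, directly or by a chain of constraints, are stage 39, stage 10, stage 36, stage 4. That's 4 stages.
With 4 mandatory successors out of 7 stages total, the latest slot for stage 7 is 7−4 = 3, and it's reachable by doing all non-successors before stage 7.

3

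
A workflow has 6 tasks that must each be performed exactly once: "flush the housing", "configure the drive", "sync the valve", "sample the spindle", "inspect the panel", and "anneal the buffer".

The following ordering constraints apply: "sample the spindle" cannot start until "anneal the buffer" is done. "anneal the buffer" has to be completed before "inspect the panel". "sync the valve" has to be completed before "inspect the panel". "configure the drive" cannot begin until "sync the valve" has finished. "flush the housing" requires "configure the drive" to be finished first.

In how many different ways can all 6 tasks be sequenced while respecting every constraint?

2 tasks have no prerequisites ("sync the valve", "anneal the buffer"), so any of them could come first.
Systematically extending each partial ordering one task at a time and counting, there are 35 complete orderings.

35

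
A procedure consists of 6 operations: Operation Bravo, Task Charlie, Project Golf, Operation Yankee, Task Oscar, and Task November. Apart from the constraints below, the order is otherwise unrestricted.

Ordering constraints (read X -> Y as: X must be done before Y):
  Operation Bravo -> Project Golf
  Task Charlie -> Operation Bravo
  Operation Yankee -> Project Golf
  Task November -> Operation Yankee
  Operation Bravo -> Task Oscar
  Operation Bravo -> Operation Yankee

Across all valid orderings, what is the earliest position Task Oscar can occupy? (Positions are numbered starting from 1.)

3

The operations that are forced before Task Oscar, directly or transitively, are Operation Bravo, Task Charlie. That's 2 operations.
With 2 mandatory predecessors, the earliest Task Oscar can sit is position 2+1 = 3, and placing just those 2 first achieves it.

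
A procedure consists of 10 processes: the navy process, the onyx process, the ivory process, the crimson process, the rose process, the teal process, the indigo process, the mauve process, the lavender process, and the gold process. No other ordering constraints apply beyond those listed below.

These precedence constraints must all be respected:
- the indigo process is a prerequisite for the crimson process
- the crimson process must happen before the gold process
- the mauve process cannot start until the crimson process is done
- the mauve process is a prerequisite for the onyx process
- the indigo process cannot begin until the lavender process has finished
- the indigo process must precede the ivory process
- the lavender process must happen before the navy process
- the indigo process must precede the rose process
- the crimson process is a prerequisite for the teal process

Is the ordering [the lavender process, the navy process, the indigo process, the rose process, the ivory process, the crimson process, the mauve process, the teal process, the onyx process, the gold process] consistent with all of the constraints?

Yes

Checking each listed constraint against this order: for instance, the crimson process is in position 6 and the gold process in position 10, so that constraint holds — and the remaining constraints check out the same way.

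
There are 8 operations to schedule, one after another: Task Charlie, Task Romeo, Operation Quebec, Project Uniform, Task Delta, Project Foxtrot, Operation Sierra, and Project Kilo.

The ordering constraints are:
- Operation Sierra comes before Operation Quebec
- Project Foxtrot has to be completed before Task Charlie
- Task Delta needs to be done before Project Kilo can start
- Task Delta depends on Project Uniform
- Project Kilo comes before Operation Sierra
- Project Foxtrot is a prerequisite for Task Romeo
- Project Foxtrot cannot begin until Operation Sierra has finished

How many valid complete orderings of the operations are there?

8

Only Project Uniform has no prerequisites, so it must go first.
Enumerating by repeatedly choosing an available operation (one whose prerequisites are all placed) gives 8 distinct complete orderings.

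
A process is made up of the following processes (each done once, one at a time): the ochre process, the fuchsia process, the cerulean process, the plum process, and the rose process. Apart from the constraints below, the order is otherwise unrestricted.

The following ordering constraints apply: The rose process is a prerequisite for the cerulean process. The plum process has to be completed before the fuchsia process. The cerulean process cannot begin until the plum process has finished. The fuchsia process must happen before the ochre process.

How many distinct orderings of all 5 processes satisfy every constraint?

The processes with no prerequisites are the plum process, the rose process; any of them can be placed first.
Systematically extending each partial ordering one process at a time and counting, there are 9 complete orderings.

9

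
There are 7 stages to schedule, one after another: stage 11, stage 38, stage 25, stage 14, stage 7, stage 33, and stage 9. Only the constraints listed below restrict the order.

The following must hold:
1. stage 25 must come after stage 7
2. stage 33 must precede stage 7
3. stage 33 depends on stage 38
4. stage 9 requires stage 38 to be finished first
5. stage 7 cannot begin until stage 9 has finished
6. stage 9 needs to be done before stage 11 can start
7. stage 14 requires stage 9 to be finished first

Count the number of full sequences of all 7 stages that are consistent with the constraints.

Only stage 38 has no prerequisites, so it must go first.
Systematically extending each partial ordering one stage at a time and counting, there are 32 complete orderings.

32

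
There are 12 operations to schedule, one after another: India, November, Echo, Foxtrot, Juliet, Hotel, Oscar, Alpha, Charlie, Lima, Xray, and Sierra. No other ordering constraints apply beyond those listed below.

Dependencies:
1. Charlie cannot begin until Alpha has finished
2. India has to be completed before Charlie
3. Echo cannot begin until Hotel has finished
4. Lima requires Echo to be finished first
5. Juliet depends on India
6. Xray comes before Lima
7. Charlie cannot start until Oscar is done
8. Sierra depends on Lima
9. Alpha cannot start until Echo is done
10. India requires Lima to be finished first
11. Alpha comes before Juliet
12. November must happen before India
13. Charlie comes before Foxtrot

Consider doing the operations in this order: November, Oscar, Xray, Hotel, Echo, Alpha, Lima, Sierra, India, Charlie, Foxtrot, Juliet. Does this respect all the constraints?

Yes

Every stated constraint is respected: Oscar sits at position 2, ahead of Charlie at position 10, and each of the other listed pairs likewise has the predecessor earlier in the sequence.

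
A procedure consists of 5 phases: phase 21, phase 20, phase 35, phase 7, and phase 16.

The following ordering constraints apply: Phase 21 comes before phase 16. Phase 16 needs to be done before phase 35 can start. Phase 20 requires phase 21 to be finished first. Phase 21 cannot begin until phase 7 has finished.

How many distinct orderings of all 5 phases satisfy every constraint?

3

Only phase 7 has no prerequisites, so it must go first.
Systematically extending each partial ordering one phase at a time and counting, there are 3 complete orderings.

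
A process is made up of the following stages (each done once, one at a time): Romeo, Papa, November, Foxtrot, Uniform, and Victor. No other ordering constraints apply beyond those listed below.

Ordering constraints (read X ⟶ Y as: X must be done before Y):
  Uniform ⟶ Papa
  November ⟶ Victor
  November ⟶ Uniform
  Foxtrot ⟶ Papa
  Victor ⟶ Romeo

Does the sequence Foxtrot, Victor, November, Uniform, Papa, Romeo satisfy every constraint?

No

Here November comes after Victor.
That contradicts the constraint that November must precede Victor.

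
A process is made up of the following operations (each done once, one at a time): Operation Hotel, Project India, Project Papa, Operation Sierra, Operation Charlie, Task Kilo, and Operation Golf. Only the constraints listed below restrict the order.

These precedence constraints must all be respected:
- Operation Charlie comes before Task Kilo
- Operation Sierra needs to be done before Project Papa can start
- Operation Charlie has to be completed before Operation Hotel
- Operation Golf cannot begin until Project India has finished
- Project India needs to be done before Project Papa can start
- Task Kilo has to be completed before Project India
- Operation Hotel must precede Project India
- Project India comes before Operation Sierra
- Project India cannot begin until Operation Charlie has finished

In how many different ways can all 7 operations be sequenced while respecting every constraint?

6

Only Operation Charlie has no prerequisites, so it must go first.
Systematically extending each partial ordering one operation at a time and counting, there are 6 complete orderings.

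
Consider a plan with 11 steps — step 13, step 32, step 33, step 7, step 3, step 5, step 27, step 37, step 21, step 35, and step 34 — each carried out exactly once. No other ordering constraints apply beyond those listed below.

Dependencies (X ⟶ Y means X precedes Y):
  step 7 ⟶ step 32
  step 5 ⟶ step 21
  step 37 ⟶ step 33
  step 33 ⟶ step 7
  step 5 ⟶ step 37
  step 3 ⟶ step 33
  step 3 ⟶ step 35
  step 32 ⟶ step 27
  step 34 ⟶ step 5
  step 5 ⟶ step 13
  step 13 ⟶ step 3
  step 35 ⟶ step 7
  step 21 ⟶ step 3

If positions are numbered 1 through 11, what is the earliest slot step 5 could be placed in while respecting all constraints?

2

The only step forced before step 5 (directly or transitively) is step 34.
With 1 mandatory predecessor, the earliest step 5 can sit is position 1+1 = 2, and placing just that one first achieves it.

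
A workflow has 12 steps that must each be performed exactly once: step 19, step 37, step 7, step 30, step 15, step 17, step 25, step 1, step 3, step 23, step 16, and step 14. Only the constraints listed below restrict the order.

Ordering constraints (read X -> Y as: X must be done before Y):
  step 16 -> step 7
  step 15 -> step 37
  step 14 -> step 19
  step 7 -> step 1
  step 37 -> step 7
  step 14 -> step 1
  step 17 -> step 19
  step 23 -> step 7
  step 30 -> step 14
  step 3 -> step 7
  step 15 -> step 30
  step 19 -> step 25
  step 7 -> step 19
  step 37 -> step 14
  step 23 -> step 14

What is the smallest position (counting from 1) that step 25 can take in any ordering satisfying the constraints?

The steps that are forced before step 25, directly or transitively, are step 19, step 37, step 7, step 30, step 15, step 17, step 3, step 23, step 16, step 14. That's 10 steps.
With 10 mandatory predecessors, the earliest step 25 can sit is position 10+1 = 11, and placing just those 10 first achieves it.

11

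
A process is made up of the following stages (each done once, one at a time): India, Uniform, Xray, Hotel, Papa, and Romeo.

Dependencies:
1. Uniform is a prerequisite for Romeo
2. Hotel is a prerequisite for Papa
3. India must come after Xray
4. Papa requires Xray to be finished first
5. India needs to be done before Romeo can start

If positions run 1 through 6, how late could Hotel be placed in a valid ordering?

The only stage forced after Hotel (directly or by a chain) is Papa.
With 1 mandatory successor out of 6 stages total, the latest slot for Hotel is 6−1 = 5, and it's reachable by doing all non-successors before Hotel.

5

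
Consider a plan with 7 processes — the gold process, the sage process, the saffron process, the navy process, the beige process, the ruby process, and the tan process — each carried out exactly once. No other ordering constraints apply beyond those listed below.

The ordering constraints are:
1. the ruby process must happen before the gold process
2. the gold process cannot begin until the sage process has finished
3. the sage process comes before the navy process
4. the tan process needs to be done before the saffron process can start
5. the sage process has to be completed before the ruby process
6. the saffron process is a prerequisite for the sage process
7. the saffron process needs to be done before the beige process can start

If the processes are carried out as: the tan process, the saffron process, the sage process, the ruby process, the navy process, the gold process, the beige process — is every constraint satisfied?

Checking each listed constraint against this order: for instance, the saffron process is in position 2 and the beige process in position 7, so that constraint holds — and the remaining constraints check out the same way.

Yes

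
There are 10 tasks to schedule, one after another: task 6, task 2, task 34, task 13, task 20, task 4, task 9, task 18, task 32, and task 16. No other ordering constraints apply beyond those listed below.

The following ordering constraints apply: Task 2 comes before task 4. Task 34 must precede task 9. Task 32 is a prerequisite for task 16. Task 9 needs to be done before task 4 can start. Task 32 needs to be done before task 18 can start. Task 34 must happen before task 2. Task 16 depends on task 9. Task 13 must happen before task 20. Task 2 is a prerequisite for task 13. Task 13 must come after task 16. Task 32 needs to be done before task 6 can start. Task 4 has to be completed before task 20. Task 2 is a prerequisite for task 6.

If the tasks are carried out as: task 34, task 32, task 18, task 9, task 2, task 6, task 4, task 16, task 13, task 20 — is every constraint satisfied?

Yes

Every stated constraint is respected: task 32 sits at position 2, ahead of task 16 at position 8, and each of the other listed pairs likewise has the predecessor earlier in the sequence.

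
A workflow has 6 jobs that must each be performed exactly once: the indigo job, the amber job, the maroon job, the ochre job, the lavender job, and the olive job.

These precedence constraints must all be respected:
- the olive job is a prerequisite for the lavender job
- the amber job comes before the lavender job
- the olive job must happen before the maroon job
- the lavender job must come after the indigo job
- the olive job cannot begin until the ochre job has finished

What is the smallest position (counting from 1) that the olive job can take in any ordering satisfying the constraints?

2

Working backwards through the constraints from the olive job, its only required predecessor is the ochre job.
So at minimum 1 job comes before the olive job, putting the olive job no earlier than position 2. That position is achievable by scheduling exactly that predecessor first.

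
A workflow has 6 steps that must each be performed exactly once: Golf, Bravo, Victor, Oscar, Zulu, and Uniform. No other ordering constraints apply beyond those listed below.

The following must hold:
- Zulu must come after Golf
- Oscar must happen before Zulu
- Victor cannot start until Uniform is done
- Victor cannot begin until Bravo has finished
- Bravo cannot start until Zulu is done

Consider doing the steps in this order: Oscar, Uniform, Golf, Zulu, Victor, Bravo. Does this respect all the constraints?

No

In the proposed order, Victor appears before Bravo.
Since Bravo is required before Victor, the ordering is invalid.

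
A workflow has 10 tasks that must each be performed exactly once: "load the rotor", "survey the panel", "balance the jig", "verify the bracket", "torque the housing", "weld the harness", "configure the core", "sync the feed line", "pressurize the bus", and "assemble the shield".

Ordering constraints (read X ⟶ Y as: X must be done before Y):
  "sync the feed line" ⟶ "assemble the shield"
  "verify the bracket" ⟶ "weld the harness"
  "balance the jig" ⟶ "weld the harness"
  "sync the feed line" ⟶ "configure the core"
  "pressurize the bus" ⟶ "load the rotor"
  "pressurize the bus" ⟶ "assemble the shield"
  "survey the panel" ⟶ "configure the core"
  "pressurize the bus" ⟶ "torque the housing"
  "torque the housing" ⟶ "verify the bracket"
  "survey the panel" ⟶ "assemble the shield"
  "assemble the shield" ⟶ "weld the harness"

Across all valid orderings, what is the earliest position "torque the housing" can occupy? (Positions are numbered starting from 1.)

Working backwards through the constraints from "torque the housing", its only required predecessor is "pressurize the bus".
With 1 mandatory predecessor, the earliest "torque the housing" can sit is position 1+1 = 2, and placing just that one first achieves it.

2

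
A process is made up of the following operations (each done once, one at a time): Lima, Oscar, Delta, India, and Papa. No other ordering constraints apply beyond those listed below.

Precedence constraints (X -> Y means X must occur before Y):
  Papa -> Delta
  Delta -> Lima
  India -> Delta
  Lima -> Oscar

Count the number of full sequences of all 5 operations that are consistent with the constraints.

The operations with no prerequisites are India, Papa; any of them can be placed first.
Systematically extending each partial ordering one operation at a time and counting, there are 2 complete orderings.

2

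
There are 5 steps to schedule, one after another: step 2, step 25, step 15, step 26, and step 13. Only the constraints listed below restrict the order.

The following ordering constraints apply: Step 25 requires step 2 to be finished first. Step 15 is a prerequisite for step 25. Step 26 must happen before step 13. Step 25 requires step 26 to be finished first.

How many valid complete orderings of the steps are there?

18

3 steps have no prerequisites (step 2, step 15, step 26), so any of them could come first.
Counting all ways to extend the partial order to a total order gives 18.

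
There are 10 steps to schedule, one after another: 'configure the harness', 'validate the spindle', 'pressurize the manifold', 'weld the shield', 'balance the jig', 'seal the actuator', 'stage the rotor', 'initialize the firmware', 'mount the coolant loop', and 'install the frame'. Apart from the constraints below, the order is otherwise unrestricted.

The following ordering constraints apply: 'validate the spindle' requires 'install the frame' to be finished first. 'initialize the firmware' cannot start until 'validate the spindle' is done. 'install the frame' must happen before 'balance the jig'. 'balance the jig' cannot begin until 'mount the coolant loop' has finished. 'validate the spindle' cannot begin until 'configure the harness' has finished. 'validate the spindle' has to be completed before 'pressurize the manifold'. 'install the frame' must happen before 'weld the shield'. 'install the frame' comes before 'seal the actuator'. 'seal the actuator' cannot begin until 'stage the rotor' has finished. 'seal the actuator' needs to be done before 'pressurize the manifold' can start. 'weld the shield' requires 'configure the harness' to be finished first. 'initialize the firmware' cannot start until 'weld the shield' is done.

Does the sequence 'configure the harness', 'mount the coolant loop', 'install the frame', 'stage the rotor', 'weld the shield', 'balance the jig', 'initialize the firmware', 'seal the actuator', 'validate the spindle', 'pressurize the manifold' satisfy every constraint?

Here 'validate the spindle' comes after 'initialize the firmware'.
That contradicts the constraint that 'validate the spindle' must precede 'initialize the firmware'.

No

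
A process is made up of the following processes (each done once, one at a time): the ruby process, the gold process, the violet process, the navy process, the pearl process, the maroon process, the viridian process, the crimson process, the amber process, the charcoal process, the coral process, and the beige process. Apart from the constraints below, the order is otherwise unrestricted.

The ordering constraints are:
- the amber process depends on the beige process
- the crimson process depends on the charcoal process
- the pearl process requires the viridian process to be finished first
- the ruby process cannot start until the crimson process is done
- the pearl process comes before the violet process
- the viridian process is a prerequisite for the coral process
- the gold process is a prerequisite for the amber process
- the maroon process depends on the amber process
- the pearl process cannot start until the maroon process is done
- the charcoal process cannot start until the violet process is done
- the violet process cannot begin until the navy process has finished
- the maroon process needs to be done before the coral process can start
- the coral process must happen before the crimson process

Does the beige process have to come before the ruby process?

Tracing the constraints gives a chain: the beige process → the amber process → the maroon process → the coral process → the crimson process → the ruby process.
Hence the beige process necessarily comes before the ruby process.

Yes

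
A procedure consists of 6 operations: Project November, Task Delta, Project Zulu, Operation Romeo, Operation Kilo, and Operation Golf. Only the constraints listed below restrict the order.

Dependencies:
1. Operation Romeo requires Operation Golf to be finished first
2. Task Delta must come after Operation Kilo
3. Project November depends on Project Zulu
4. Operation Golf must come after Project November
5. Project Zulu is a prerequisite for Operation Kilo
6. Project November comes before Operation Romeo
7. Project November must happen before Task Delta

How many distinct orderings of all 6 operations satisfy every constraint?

9

Only Project Zulu has no prerequisites, so it must go first.
Systematically extending each partial ordering one operation at a time and counting, there are 9 complete orderings.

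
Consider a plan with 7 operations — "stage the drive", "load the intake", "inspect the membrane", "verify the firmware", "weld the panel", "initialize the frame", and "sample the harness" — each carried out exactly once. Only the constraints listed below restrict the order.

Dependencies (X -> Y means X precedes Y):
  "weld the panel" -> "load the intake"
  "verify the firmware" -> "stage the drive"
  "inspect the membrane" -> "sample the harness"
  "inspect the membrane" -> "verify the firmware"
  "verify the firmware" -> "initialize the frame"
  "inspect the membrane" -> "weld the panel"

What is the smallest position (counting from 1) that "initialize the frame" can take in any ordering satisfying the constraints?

3

The operations that are forced before "initialize the frame", directly or transitively, are "inspect the membrane", "verify the firmware". That's 2 operations.
So at minimum 2 operations come before "initialize the frame", putting "initialize the frame" no earlier than position 3. That position is achievable by scheduling exactly those predecessors first.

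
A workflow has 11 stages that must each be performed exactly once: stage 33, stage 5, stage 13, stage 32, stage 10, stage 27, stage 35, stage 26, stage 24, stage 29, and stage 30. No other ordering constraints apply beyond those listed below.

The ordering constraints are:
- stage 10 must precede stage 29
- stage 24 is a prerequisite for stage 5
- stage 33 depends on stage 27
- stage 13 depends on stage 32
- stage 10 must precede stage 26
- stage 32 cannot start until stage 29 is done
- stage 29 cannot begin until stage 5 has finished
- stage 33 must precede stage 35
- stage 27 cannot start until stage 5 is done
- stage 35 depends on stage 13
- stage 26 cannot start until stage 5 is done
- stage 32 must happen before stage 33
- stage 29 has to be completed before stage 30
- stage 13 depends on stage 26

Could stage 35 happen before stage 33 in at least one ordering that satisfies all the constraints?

No

There is a dependency chain stage 33 → stage 35, so stage 35 always comes after stage 33.
So no valid ordering can have stage 35 before stage 33.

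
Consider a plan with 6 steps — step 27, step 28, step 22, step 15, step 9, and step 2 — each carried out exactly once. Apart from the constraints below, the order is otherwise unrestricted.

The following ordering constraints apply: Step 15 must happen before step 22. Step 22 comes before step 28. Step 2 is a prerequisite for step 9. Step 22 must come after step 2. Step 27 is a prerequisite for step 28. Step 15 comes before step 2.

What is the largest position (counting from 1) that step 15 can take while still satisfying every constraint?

2

The steps that are forced after step 15, directly or by a chain of constraints, are step 28, step 22, step 9, step 2. That's 4 steps.
With 4 mandatory successors out of 6 steps total, the latest slot for step 15 is 6−4 = 2, and it's reachable by doing all non-successors before step 15.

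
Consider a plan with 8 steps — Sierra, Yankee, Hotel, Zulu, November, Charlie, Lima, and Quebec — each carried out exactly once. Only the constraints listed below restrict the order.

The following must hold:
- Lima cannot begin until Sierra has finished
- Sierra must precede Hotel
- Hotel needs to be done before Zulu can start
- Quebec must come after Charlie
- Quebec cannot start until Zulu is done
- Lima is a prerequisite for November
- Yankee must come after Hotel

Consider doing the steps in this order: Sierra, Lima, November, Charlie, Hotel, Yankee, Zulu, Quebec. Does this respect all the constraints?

Yes

Going through the constraints one by one, each required predecessor appears earlier in the sequence than its dependent — e.g. Sierra (position 1) is before Hotel (position 5), as required.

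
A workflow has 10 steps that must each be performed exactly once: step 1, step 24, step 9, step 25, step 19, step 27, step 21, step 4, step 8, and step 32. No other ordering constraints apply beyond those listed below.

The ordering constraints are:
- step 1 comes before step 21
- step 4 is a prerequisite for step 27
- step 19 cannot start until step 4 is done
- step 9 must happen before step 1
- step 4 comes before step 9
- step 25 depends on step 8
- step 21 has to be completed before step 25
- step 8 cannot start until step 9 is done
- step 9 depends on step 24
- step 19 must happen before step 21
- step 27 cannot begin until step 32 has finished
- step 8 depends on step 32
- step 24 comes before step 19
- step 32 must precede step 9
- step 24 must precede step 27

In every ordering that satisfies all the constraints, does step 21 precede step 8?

No

Step 21 and step 8 are not related by any chain of constraints.
So step 21 can come before step 8 or after — it is not forced.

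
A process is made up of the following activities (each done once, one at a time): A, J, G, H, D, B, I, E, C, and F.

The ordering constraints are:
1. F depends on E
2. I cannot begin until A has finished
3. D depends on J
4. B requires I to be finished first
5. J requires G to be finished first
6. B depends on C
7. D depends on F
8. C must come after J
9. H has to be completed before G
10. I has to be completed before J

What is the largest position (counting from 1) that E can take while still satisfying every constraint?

Following every chain forward from E, the activities that must come later are D, F — 2 of them.
With 2 mandatory successors out of 10 activities total, the latest slot for E is 10−2 = 8, and it's reachable by doing all non-successors before E.

8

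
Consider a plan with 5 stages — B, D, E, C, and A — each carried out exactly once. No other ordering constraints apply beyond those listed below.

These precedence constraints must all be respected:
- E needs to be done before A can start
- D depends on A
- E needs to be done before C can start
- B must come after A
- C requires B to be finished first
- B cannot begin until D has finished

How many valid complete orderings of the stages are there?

E is the only stage with nothing required before it, so every ordering starts there.
Continuing from there, at each step only one stage has all its prerequisites placed, so the ordering is fully determined — there is exactly 1.

1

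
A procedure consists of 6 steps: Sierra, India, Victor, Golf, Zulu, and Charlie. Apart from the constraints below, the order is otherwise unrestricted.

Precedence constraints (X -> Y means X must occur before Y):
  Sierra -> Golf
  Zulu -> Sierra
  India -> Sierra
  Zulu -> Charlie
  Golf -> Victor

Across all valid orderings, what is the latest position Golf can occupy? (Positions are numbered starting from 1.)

5

The only step forced after Golf (directly or by a chain) is Victor.
So at least 1 step follows Golf, putting Golf no later than position 5. That position is achievable by scheduling everything else first.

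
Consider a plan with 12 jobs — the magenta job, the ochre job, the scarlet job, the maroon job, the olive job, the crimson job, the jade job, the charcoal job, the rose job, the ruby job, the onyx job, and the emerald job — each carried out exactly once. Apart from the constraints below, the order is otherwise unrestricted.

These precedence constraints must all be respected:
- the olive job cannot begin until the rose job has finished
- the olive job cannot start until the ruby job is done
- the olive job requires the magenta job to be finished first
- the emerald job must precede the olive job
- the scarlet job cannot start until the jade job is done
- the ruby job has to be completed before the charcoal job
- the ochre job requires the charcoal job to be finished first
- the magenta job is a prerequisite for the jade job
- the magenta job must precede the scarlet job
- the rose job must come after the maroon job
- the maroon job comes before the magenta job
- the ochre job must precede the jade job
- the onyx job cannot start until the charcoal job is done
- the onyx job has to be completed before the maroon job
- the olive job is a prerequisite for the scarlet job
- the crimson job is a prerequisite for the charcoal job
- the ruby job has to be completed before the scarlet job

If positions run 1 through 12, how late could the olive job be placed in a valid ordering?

The only job forced after the olive job (directly or by a chain) is the scarlet job.
With 1 mandatory successor out of 12 jobs total, the latest slot for the olive job is 12−1 = 11, and it's reachable by doing all non-successors before the olive job.

11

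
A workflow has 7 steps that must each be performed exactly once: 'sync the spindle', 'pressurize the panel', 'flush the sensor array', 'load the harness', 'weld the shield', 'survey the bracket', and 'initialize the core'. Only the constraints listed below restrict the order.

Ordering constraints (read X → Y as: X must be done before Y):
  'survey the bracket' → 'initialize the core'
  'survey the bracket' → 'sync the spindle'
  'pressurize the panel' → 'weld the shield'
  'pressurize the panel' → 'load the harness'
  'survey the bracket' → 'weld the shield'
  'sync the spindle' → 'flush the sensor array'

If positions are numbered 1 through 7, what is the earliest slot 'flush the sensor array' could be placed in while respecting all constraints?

3

Every step that must precede 'flush the sensor array' has to come before it. Tracing all chains that end at 'flush the sensor array', those steps are: 'sync the spindle', 'survey the bracket' — 2 in total.
With 2 mandatory predecessors, the earliest 'flush the sensor array' can sit is position 2+1 = 3, and placing just those 2 first achieves it.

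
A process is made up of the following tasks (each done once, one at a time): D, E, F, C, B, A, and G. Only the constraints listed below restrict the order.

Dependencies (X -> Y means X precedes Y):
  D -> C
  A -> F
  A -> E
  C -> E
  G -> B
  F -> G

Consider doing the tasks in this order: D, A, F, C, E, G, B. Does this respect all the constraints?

Going through the constraints one by one, each required predecessor appears earlier in the sequence than its dependent — e.g. D (position 1) is before C (position 4), as required.

Yes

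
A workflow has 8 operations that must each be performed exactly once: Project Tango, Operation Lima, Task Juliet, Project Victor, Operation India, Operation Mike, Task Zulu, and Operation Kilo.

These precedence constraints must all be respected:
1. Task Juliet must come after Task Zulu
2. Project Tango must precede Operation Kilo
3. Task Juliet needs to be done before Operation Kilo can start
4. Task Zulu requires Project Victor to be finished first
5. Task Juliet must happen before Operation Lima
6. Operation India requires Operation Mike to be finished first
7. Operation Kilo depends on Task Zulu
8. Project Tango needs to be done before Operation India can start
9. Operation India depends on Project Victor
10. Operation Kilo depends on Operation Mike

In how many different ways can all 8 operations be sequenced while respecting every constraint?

The operations with no prerequisites are Project Tango, Project Victor, Operation Mike; any of them can be placed first.
Systematically extending each partial ordering one operation at a time and counting, there are 176 complete orderings.

176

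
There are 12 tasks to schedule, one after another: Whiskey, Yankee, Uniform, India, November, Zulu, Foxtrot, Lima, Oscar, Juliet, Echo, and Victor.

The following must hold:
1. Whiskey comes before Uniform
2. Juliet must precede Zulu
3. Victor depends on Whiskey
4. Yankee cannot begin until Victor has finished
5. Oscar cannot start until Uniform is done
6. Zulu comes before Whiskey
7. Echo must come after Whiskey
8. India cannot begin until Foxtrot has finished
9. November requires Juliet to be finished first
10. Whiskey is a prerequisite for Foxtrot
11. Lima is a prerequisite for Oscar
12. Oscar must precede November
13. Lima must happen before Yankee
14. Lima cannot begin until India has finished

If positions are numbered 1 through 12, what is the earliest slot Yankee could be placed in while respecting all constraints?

8

Every task that must precede Yankee has to come before it. Tracing all chains that end at Yankee, those tasks are: Whiskey, India, Zulu, Foxtrot, Lima, Juliet, Victor — 7 in total.
With 7 mandatory predecessors, the earliest Yankee can sit is position 7+1 = 8, and placing just those 7 first achieves it.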